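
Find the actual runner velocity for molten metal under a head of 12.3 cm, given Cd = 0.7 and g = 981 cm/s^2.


Formula: v = Cd * sqrt(2 * g * h)  (Torricelli with discharge coefficient)
2*g*h = 2 * 981 * 12.3 = 24132.6 cm^2/s^2
sqrt(24132.6) = 155.34671 cm/s
v = 0.7 * 155.34671 = 108.7427 cm/s


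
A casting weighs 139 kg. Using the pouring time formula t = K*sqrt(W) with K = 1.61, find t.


Formula: t = K * sqrt(W)
sqrt(W) = sqrt(139) = 11.78983
t = 1.61 * 11.78983 = 18.9816 s


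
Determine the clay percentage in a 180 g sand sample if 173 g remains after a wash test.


Formula: Clay% = (W_total - W_washed) / W_total * 100
Clay mass = 180 - 173 = 7 g
Clay% = 7 / 180 * 100 = 3.8889%


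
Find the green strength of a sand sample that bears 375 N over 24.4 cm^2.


Formula: Compressive Strength = Force / Area
Strength = 375 N / 24.4 cm^2 = 15.3689 N/cm^2

15.3689 N/cm^2


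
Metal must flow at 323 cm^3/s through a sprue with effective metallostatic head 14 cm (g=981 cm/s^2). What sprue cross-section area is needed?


Formula: v = sqrt(2*g*h), A = Q/v
Velocity: v = sqrt(2 * 981 * 14) = sqrt(27468) = 165.7347 cm/s
Sprue area: A = Q / v = 323 / 165.7347 = 1.9489 cm^2

Answer: 1.9489 cm^2


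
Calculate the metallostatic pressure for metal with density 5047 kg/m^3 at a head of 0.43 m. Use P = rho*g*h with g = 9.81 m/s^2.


Formula: P = rho * g * h
rho * g = 5047 * 9.81 = 49511.07 N/m^3
P = 49511.07 * 0.43 = 21289.7601 Pa

Final answer: 21289.7601 Pa


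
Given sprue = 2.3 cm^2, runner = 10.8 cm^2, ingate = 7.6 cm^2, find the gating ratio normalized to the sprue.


Sprue:Runner:Ingate = 1 : 10.8/2.3 : 7.6/2.3 = 1:4.70:3.30

Answer: 1:4.70:3.30


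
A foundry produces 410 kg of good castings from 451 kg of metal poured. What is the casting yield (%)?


Formula: Casting Yield = (W_good / W_total) * 100
Yield = (410 kg / 451 kg) * 100 = 90.9091%

Answer: 90.9091%


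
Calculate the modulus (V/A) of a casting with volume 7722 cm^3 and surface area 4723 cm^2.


Formula: Casting Modulus M = V / A
M = 7722 cm^3 / 4723 cm^2 = 1.6350 cm


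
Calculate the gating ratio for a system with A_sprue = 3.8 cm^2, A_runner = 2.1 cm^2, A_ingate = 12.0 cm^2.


Sprue:Runner:Ingate = 1 : 2.1/3.8 : 12.0/3.8 = 1:0.55:3.16


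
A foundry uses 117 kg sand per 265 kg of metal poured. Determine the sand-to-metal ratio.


Formula: Sand-to-Metal Ratio = W_sand / W_metal
Ratio = 117 kg / 265 kg = 0.4415

0.4415


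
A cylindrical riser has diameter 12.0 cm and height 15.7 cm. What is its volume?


Formula: V = pi * (D/2)^2 * H  (cylinder volume)
Radius = D/2 = 12.0/2 = 6.0 cm
V = pi * 6.0^2 * 15.7 = 1775.6282 cm^3

Answer: 1775.6282 cm^3


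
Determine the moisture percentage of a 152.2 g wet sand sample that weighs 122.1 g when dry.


Formula: MC = (W_wet - W_dry) / W_wet * 100
Water mass = 152.2 - 122.1 = 30.1 g
MC = 30.1 / 152.2 * 100 = 19.7766%

19.7766%


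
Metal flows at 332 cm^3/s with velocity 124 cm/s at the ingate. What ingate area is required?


Formula: A_ingate = Q / v  (continuity equation)
A = 332 cm^3/s / 124 cm/s = 2.6774 cm^2


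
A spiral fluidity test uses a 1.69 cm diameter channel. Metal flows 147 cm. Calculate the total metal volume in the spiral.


Formula: V = pi * (d/2)^2 * L  (cylinder volume)
Radius = 1.69/2 = 0.845 cm
V = pi * 0.845^2 * 147 = 329.7468 cm^3


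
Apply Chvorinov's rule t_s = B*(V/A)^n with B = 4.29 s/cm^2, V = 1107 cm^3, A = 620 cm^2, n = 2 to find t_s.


Formula: t_s = B * (V/A)^n  (Chvorinov's rule, n=2)
Modulus M = V/A = 1107/620 = 1.785484 cm
M^2 = 1.785484^2 = 3.187953 cm^2
t_s = 4.29 * 3.187953 = 13.6763 s


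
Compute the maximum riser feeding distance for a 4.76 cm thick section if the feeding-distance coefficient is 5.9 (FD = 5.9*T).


Formula: FD = 5.9 * T  (riser feeding-distance rule)
FD = 5.9 * 4.76 cm = 28.0840 cm

Answer: 28.0840 cm


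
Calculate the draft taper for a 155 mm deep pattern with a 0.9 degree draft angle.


Formula: taper = depth * tan(draft_angle)
tan(0.9 deg) = 0.0157093
taper = 155 mm * 0.0157093 = 2.4349 mm


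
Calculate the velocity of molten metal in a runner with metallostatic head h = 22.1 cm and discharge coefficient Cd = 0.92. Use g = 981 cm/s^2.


Formula: v = Cd * sqrt(2 * g * h)  (Torricelli with discharge coefficient)
2*g*h = 2 * 981 * 22.1 = 43360.2 cm^2/s^2
sqrt(43360.2) = 208.23112 cm/s
v = 0.92 * 208.23112 = 191.5726 cm/s


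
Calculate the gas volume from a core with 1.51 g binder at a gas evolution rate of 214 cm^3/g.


Formula: V_gas = W_binder * gas_evolution_rate
V = 1.51 g * 214 cm^3/g = 323.1400 cm^3


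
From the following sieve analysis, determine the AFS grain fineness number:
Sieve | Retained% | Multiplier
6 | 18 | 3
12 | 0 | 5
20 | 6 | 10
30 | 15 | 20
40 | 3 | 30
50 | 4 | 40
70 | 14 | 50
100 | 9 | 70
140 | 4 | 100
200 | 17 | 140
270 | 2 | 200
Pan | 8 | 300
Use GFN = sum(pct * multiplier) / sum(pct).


Formula: GFN = sum(pct * multiplier) / sum(pct)
sum(pct * multiplier) = 7574
sum(pct) = 100
GFN = 7574 / 100 = 75.74

Answer: 75.74


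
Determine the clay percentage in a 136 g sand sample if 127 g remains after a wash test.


Formula: Clay% = (W_total - W_washed) / W_total * 100
Clay mass = 136 - 127 = 9 g
Clay% = 9 / 136 * 100 = 6.6176%

Final answer: 6.6176%


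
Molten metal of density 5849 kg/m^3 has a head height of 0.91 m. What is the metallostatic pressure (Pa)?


Formula: P = rho * g * h
rho * g = 5849 * 9.81 = 57378.69 N/m^3
P = 57378.69 * 0.91 = 52214.6079 Pa

Final answer: 52214.6079 Pa


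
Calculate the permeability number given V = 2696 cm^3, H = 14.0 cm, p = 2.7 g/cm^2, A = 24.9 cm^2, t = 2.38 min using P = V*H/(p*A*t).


Formula: Permeability Number P = (V * H) / (p * A * t)
Numerator: V * H = 2696 * 14.0 = 37744.0
Denominator: p * A * t = 2.7 * 24.9 * 2.38 = 160.0074
P = 37744.0 / 160.0074 = 235.8891

Answer: 235.8891


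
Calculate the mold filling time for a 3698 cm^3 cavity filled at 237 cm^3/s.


Formula: t_fill = V_mold / Q_flow
t = 3698 cm^3 / 237 cm^3/s = 15.6034 s


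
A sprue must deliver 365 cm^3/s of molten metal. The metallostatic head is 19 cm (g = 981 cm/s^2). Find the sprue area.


Formula: v = sqrt(2*g*h), A = Q/v
Velocity: v = sqrt(2 * 981 * 19) = sqrt(37278) = 193.0751 cm/s
Sprue area: A = Q / v = 365 / 193.0751 = 1.8905 cm^2

Final answer: 1.8905 cm^2


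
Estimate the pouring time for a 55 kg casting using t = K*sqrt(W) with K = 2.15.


Formula: t = K * sqrt(W)
sqrt(W) = sqrt(55) = 7.41620
t = 2.15 * 7.41620 = 15.9448 s

Answer: 15.9448 s


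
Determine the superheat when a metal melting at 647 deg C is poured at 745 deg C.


Formula: Superheat = T_pour - T_melt
Superheat = 745 - 647 = 98 deg C

Final answer: 98 deg C


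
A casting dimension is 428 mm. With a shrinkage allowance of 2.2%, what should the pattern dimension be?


Formula: L_pattern = L_casting * (1 + shrinkage_rate/100)
Shrinkage factor = 1 + 2.2/100 = 1.022
L_pattern = 428 mm * 1.022 = 437.4160 mm

Answer: 437.4160 mm


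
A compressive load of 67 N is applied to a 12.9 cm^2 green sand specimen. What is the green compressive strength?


Formula: Compressive Strength = Force / Area
Strength = 67 N / 12.9 cm^2 = 5.1938 N/cm^2

Answer: 5.1938 N/cm^2


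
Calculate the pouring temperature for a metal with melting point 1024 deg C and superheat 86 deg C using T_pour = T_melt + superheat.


Formula: T_pour = T_melt + Superheat
T_pour = 1024 + 86 = 1110 deg C

Answer: 1110 deg C


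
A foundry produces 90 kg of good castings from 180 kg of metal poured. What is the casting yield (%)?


Formula: Casting Yield = (W_good / W_total) * 100
Yield = (90 kg / 180 kg) * 100 = 50.0000%

Answer: 50.0000%


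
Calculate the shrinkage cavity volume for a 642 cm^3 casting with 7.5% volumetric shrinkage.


Formula: V_shrink = V_casting * shrinkage_pct / 100
V_shrink = 642 cm^3 * 7.5 / 100 = 48.1500 cm^3

48.1500 cm^3


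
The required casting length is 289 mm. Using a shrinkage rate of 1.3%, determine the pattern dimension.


Formula: L_pattern = L_casting * (1 + shrinkage_rate/100)
Shrinkage factor = 1 + 1.3/100 = 1.013
L_pattern = 289 mm * 1.013 = 292.7570 mm

292.7570 mm


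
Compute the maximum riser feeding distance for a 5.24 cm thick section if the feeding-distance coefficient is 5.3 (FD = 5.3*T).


Formula: FD = 5.3 * T  (riser feeding-distance rule)
FD = 5.3 * 5.24 cm = 27.7720 cm


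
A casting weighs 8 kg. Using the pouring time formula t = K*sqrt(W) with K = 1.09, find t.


Formula: t = K * sqrt(W)
sqrt(W) = sqrt(8) = 2.82843
t = 1.09 * 2.82843 = 3.0830 s

Final answer: 3.0830 s


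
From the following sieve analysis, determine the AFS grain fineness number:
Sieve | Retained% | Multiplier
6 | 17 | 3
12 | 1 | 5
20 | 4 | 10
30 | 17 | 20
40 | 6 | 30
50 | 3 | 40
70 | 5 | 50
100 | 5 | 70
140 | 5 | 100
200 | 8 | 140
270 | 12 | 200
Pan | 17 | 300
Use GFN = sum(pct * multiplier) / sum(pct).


Formula: GFN = sum(pct * multiplier) / sum(pct)
sum(pct * multiplier) = 10456
sum(pct) = 100
GFN = 10456 / 100 = 104.56

Answer: 104.56


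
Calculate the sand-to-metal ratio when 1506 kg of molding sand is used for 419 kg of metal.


Formula: Sand-to-Metal Ratio = W_sand / W_metal
Ratio = 1506 kg / 419 kg = 3.5943

3.5943


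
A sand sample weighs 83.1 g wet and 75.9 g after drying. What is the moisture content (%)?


Formula: MC = (W_wet - W_dry) / W_wet * 100
Water mass = 83.1 - 75.9 = 7.2 g
MC = 7.2 / 83.1 * 100 = 8.6643%

8.6643%


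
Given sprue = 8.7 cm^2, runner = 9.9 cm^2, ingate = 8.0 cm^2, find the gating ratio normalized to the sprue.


Sprue:Runner:Ingate = 1 : 9.9/8.7 : 8.0/8.7 = 1:1.14:0.92


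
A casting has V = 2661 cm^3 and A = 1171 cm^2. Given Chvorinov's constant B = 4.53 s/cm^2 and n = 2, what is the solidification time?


Formula: t_s = B * (V/A)^n  (Chvorinov's rule, n=2)
Modulus M = V/A = 2661/1171 = 2.272417 cm
M^2 = 2.272417^2 = 5.163879 cm^2
t_s = 4.53 * 5.163879 = 23.3924 s


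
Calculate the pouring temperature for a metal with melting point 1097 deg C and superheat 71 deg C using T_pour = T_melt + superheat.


Formula: T_pour = T_melt + Superheat
T_pour = 1097 + 71 = 1168 deg C

Final answer: 1168 deg C


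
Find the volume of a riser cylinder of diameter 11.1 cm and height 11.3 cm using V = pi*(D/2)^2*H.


Formula: V = pi * (D/2)^2 * H  (cylinder volume)
Radius = D/2 = 11.1/2 = 5.55 cm
V = pi * 5.55^2 * 11.3 = 1093.4887 cm^3


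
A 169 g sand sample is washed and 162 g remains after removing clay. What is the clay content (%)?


Formula: Clay% = (W_total - W_washed) / W_total * 100
Clay mass = 169 - 162 = 7 g
Clay% = 7 / 169 * 100 = 4.1420%

Answer: 4.1420%


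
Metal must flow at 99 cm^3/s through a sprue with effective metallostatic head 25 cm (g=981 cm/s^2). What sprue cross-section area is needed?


Formula: v = sqrt(2*g*h), A = Q/v
Velocity: v = sqrt(2 * 981 * 25) = sqrt(49050) = 221.4723 cm/s
Sprue area: A = Q / v = 99 / 221.4723 = 0.4470 cm^2

0.4470 cm^2


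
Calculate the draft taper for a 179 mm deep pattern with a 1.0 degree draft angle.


Formula: taper = depth * tan(draft_angle)
tan(1.0 deg) = 0.0174551
taper = 179 mm * 0.0174551 = 3.1245 mm


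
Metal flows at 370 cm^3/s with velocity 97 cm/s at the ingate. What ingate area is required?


Formula: A_ingate = Q / v  (continuity equation)
A = 370 cm^3/s / 97 cm/s = 3.8144 cm^2

Final answer: 3.8144 cm^2


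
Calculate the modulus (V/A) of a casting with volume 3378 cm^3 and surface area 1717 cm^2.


Formula: Casting Modulus M = V / A
M = 3378 cm^3 / 1717 cm^2 = 1.9674 cm

Answer: 1.9674 cm


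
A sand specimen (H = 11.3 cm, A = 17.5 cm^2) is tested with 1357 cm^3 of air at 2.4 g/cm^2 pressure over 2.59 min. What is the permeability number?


Formula: Permeability Number P = (V * H) / (p * A * t)
Numerator: V * H = 1357 * 11.3 = 15334.1
Denominator: p * A * t = 2.4 * 17.5 * 2.59 = 108.78
P = 15334.1 / 108.78 = 140.9643

140.9643


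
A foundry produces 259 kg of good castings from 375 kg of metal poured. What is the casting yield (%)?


Formula: Casting Yield = (W_good / W_total) * 100
Yield = (259 kg / 375 kg) * 100 = 69.0667%

69.0667%


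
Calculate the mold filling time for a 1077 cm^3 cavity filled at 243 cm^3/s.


Formula: t_fill = V_mold / Q_flow
t = 1077 cm^3 / 243 cm^3/s = 4.4321 s

Answer: 4.4321 s


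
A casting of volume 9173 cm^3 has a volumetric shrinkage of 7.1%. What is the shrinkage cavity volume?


Formula: V_shrink = V_casting * shrinkage_pct / 100
V_shrink = 9173 cm^3 * 7.1 / 100 = 651.2830 cm^3

651.2830 cm^3


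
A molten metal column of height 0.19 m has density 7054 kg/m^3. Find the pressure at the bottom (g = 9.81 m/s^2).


Formula: P = rho * g * h
rho * g = 7054 * 9.81 = 69199.74 N/m^3
P = 69199.74 * 0.19 = 13147.9506 Pa

13147.9506 Pa


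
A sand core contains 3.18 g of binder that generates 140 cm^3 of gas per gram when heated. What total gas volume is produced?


Formula: V_gas = W_binder * gas_evolution_rate
V = 3.18 g * 140 cm^3/g = 445.2000 cm^3

Final answer: 445.2000 cm^3


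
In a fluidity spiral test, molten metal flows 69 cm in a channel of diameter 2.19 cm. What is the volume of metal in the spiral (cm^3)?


Formula: V = pi * (d/2)^2 * L  (cylinder volume)
Radius = 2.19/2 = 1.095 cm
V = pi * 1.095^2 * 69 = 259.9125 cm^3

Final answer: 259.9125 cm^3


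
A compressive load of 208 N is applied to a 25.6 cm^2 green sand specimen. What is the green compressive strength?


Formula: Compressive Strength = Force / Area
Strength = 208 N / 25.6 cm^2 = 8.1250 N/cm^2

Final answer: 8.1250 N/cm^2


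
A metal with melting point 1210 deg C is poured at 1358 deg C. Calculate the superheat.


Formula: Superheat = T_pour - T_melt
Superheat = 1358 - 1210 = 148 deg C

Answer: 148 deg C


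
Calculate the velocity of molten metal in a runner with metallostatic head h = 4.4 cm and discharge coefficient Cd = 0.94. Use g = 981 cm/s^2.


Formula: v = Cd * sqrt(2 * g * h)  (Torricelli with discharge coefficient)
2*g*h = 2 * 981 * 4.4 = 8632.8 cm^2/s^2
sqrt(8632.8) = 92.91286 cm/s
v = 0.94 * 92.91286 = 87.3381 cm/s

Answer: 87.3381 cm/s


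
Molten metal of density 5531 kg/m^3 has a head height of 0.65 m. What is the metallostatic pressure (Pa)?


Formula: P = rho * g * h
rho * g = 5531 * 9.81 = 54259.11 N/m^3
P = 54259.11 * 0.65 = 35268.4215 Pa

35268.4215 Pa


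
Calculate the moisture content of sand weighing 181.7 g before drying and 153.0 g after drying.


Formula: MC = (W_wet - W_dry) / W_wet * 100
Water mass = 181.7 - 153.0 = 28.7 g
MC = 28.7 / 181.7 * 100 = 15.7953%

Answer: 15.7953%


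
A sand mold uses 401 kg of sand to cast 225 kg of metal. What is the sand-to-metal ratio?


Formula: Sand-to-Metal Ratio = W_sand / W_metal
Ratio = 401 kg / 225 kg = 1.7822

Answer: 1.7822


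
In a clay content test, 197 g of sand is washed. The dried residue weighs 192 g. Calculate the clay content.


Formula: Clay% = (W_total - W_washed) / W_total * 100
Clay mass = 197 - 192 = 5 g
Clay% = 5 / 197 * 100 = 2.5381%

Final answer: 2.5381%


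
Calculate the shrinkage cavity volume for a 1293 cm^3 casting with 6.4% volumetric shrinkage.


Formula: V_shrink = V_casting * shrinkage_pct / 100
V_shrink = 1293 cm^3 * 6.4 / 100 = 82.7520 cm^3

82.7520 cm^3


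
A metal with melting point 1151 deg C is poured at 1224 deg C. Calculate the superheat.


Formula: Superheat = T_pour - T_melt
Superheat = 1224 - 1151 = 73 deg C

Answer: 73 deg C


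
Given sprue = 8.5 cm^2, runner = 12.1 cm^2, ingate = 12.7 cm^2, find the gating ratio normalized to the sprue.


Sprue:Runner:Ingate = 1 : 12.1/8.5 : 12.7/8.5 = 1:1.42:1.49

Final answer: 1:1.42:1.49


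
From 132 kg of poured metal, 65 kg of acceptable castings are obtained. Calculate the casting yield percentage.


Formula: Casting Yield = (W_good / W_total) * 100
Yield = (65 kg / 132 kg) * 100 = 49.2424%

49.2424%


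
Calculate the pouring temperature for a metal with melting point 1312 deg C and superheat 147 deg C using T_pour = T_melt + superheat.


Formula: T_pour = T_melt + Superheat
T_pour = 1312 + 147 = 1459 deg C

Answer: 1459 deg C


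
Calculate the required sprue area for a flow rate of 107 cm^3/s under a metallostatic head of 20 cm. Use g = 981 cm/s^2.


Formula: v = sqrt(2*g*h), A = Q/v
Velocity: v = sqrt(2 * 981 * 20) = sqrt(39240) = 198.0909 cm/s
Sprue area: A = Q / v = 107 / 198.0909 = 0.5402 cm^2


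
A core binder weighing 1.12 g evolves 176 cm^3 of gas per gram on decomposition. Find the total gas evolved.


Formula: V_gas = W_binder * gas_evolution_rate
V = 1.12 g * 176 cm^3/g = 197.1200 cm^3

Answer: 197.1200 cm^3


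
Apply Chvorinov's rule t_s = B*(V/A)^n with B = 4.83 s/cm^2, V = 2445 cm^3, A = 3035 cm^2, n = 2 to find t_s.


Formula: t_s = B * (V/A)^n  (Chvorinov's rule, n=2)
Modulus M = V/A = 2445/3035 = 0.805601 cm
M^2 = 0.805601^2 = 0.648993 cm^2
t_s = 4.83 * 0.648993 = 3.1346 s

Final answer: 3.1346 s


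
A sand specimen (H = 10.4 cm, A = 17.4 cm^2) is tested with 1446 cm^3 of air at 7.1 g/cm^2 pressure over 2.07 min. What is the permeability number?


Formula: Permeability Number P = (V * H) / (p * A * t)
Numerator: V * H = 1446 * 10.4 = 15038.4
Denominator: p * A * t = 7.1 * 17.4 * 2.07 = 255.7278
P = 15038.4 / 255.7278 = 58.8063

58.8063


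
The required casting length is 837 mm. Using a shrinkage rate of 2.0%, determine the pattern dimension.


Formula: L_pattern = L_casting * (1 + shrinkage_rate/100)
Shrinkage factor = 1 + 2.0/100 = 1.02
L_pattern = 837 mm * 1.02 = 853.7400 mm

853.7400 mm


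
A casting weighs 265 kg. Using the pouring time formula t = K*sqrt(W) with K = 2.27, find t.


Formula: t = K * sqrt(W)
sqrt(W) = sqrt(265) = 16.27882
t = 2.27 * 16.27882 = 36.9529 s


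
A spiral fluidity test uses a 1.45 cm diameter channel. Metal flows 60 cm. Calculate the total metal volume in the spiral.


Formula: V = pi * (d/2)^2 * L  (cylinder volume)
Radius = 1.45/2 = 0.725 cm
V = pi * 0.725^2 * 60 = 99.0780 cm^3

Final answer: 99.0780 cm^3


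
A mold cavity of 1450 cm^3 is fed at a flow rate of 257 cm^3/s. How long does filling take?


Formula: t_fill = V_mold / Q_flow
t = 1450 cm^3 / 257 cm^3/s = 5.6420 s

5.6420 s


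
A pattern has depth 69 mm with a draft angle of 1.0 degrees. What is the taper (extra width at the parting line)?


Formula: taper = depth * tan(draft_angle)
tan(1.0 deg) = 0.0174551
taper = 69 mm * 0.0174551 = 1.2044 mm


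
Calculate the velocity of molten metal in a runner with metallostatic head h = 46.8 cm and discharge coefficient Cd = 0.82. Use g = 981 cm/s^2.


Formula: v = Cd * sqrt(2 * g * h)  (Torricelli with discharge coefficient)
2*g*h = 2 * 981 * 46.8 = 91821.6 cm^2/s^2
sqrt(91821.6) = 303.02079 cm/s
v = 0.82 * 303.02079 = 248.4770 cm/s

Answer: 248.4770 cm/s


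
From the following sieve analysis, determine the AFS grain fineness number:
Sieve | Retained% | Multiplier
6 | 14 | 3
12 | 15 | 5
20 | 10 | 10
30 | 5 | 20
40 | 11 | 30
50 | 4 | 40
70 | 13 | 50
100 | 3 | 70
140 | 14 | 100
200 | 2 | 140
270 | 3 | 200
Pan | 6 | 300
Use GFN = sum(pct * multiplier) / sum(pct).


Formula: GFN = sum(pct * multiplier) / sum(pct)
sum(pct * multiplier) = 5747
sum(pct) = 100
GFN = 5747 / 100 = 57.47

Final answer: 57.47


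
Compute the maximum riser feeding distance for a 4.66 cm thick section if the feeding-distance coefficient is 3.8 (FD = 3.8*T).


Formula: FD = 3.8 * T  (riser feeding-distance rule)
FD = 3.8 * 4.66 cm = 17.7080 cm


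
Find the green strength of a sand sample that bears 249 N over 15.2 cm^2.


Formula: Compressive Strength = Force / Area
Strength = 249 N / 15.2 cm^2 = 16.3816 N/cm^2


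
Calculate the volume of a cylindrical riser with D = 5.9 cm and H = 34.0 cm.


Formula: V = pi * (D/2)^2 * H  (cylinder volume)
Radius = D/2 = 5.9/2 = 2.95 cm
V = pi * 2.95^2 * 34.0 = 929.5501 cm^3

Answer: 929.5501 cm^3


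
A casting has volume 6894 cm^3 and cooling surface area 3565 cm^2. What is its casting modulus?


Formula: Casting Modulus M = V / A
M = 6894 cm^3 / 3565 cm^2 = 1.9338 cm

Answer: 1.9338 cm


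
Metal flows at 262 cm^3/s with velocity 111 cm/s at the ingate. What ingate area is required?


Formula: A_ingate = Q / v  (continuity equation)
A = 262 cm^3/s / 111 cm/s = 2.3604 cm^2


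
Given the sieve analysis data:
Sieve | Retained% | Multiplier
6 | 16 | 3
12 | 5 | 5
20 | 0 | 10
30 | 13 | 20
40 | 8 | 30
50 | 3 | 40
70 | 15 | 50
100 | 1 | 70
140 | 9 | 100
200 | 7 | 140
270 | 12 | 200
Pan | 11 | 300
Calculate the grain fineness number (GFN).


Formula: GFN = sum(pct * multiplier) / sum(pct)
sum(pct * multiplier) = 9093
sum(pct) = 100
GFN = 9093 / 100 = 90.93


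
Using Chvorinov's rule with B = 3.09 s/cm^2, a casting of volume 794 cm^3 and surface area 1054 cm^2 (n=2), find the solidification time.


Formula: t_s = B * (V/A)^n  (Chvorinov's rule, n=2)
Modulus M = V/A = 794/1054 = 0.753321 cm
M^2 = 0.753321^2 = 0.567493 cm^2
t_s = 3.09 * 0.567493 = 1.7536 s

1.7536 s


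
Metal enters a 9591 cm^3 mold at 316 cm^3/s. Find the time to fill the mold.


Formula: t_fill = V_mold / Q_flow
t = 9591 cm^3 / 316 cm^3/s = 30.3513 s

Answer: 30.3513 s


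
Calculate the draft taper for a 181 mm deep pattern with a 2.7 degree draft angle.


Formula: taper = depth * tan(draft_angle)
tan(2.7 deg) = 0.0471588
taper = 181 mm * 0.0471588 = 8.5357 mm

8.5357 mm


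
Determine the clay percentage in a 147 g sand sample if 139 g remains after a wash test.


Formula: Clay% = (W_total - W_washed) / W_total * 100
Clay mass = 147 - 139 = 8 g
Clay% = 8 / 147 * 100 = 5.4422%


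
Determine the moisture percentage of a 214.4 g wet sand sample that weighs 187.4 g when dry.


Formula: MC = (W_wet - W_dry) / W_wet * 100
Water mass = 214.4 - 187.4 = 27.0 g
MC = 27.0 / 214.4 * 100 = 12.5933%

Answer: 12.5933%


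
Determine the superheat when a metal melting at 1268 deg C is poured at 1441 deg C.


Formula: Superheat = T_pour - T_melt
Superheat = 1441 - 1268 = 173 deg C

Final answer: 173 deg C


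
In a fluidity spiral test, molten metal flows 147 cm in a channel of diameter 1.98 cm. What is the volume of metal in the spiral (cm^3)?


Formula: V = pi * (d/2)^2 * L  (cylinder volume)
Radius = 1.98/2 = 0.99 cm
V = pi * 0.99^2 * 147 = 452.6240 cm^3

Final answer: 452.6240 cm^3


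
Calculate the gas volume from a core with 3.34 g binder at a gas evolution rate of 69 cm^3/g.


Formula: V_gas = W_binder * gas_evolution_rate
V = 3.34 g * 69 cm^3/g = 230.4600 cm^3

Final answer: 230.4600 cm^3


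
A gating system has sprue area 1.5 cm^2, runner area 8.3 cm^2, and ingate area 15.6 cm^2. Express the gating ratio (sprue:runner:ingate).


Sprue:Runner:Ingate = 1 : 8.3/1.5 : 15.6/1.5 = 1:5.53:10.40


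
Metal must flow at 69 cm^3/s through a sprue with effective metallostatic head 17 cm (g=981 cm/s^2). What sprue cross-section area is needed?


Formula: v = sqrt(2*g*h), A = Q/v
Velocity: v = sqrt(2 * 981 * 17) = sqrt(33354) = 182.6308 cm/s
Sprue area: A = Q / v = 69 / 182.6308 = 0.3778 cm^2

Answer: 0.3778 cm^2


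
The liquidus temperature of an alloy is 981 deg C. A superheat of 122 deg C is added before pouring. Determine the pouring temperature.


Formula: T_pour = T_melt + Superheat
T_pour = 981 + 122 = 1103 deg C


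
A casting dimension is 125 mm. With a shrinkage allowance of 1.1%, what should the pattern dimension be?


Formula: L_pattern = L_casting * (1 + shrinkage_rate/100)
Shrinkage factor = 1 + 1.1/100 = 1.011
L_pattern = 125 mm * 1.011 = 126.3750 mm

Answer: 126.3750 mm


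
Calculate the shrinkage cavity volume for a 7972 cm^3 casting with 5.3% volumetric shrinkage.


Formula: V_shrink = V_casting * shrinkage_pct / 100
V_shrink = 7972 cm^3 * 5.3 / 100 = 422.5160 cm^3

Final answer: 422.5160 cm^3


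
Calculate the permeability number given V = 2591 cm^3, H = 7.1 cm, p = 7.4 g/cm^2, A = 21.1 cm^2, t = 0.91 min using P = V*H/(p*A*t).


Formula: Permeability Number P = (V * H) / (p * A * t)
Numerator: V * H = 2591 * 7.1 = 18396.1
Denominator: p * A * t = 7.4 * 21.1 * 0.91 = 142.0874
P = 18396.1 / 142.0874 = 129.4703

Final answer: 129.4703


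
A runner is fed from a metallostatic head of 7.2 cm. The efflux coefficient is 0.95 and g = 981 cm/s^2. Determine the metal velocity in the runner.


Formula: v = Cd * sqrt(2 * g * h)  (Torricelli with discharge coefficient)
2*g*h = 2 * 981 * 7.2 = 14126.4 cm^2/s^2
sqrt(14126.4) = 118.85453 cm/s
v = 0.95 * 118.85453 = 112.9118 cm/s

Final answer: 112.9118 cm/s


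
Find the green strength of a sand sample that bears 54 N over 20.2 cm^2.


Formula: Compressive Strength = Force / Area
Strength = 54 N / 20.2 cm^2 = 2.6733 N/cm^2


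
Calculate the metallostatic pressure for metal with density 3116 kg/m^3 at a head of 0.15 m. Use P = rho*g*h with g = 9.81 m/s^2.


Formula: P = rho * g * h
rho * g = 3116 * 9.81 = 30567.96 N/m^3
P = 30567.96 * 0.15 = 4585.1940 Pa

4585.1940 Pa


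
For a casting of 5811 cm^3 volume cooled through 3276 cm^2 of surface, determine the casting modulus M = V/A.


Formula: Casting Modulus M = V / A
M = 5811 cm^3 / 3276 cm^2 = 1.7738 cm

1.7738 cm


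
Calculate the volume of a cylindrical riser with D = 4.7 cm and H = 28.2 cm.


Formula: V = pi * (D/2)^2 * H  (cylinder volume)
Radius = D/2 = 4.7/2 = 2.35 cm
V = pi * 2.35^2 * 28.2 = 489.2544 cm^3

489.2544 cm^3


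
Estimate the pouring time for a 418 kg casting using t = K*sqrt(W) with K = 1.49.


Formula: t = K * sqrt(W)
sqrt(W) = sqrt(418) = 20.44505
t = 1.49 * 20.44505 = 30.4631 s

Answer: 30.4631 s


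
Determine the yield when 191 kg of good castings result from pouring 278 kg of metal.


Formula: Casting Yield = (W_good / W_total) * 100
Yield = (191 kg / 278 kg) * 100 = 68.7050%

68.7050%


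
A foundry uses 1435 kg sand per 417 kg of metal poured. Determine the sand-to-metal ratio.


Formula: Sand-to-Metal Ratio = W_sand / W_metal
Ratio = 1435 kg / 417 kg = 3.4412


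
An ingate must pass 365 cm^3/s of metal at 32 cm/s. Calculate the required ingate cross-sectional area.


Formula: A_ingate = Q / v  (continuity equation)
A = 365 cm^3/s / 32 cm/s = 11.4062 cm^2

11.4062 cm^2


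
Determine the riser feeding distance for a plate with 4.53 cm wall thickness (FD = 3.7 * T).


Formula: FD = 3.7 * T  (riser feeding-distance rule)
FD = 3.7 * 4.53 cm = 16.7610 cm


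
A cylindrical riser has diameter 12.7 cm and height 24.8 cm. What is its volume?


Formula: V = pi * (D/2)^2 * H  (cylinder volume)
Radius = D/2 = 12.7/2 = 6.35 cm
V = pi * 6.35^2 * 24.8 = 3141.5864 cm^3

3141.5864 cm^3


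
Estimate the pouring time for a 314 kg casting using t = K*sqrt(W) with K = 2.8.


Formula: t = K * sqrt(W)
sqrt(W) = sqrt(314) = 17.72005
t = 2.8 * 17.72005 = 49.6161 s


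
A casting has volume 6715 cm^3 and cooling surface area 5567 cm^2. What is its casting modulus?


Formula: Casting Modulus M = V / A
M = 6715 cm^3 / 5567 cm^2 = 1.2062 cm

Answer: 1.2062 cm


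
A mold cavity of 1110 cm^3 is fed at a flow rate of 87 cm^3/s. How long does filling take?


Formula: t_fill = V_mold / Q_flow
t = 1110 cm^3 / 87 cm^3/s = 12.7586 s

Answer: 12.7586 s


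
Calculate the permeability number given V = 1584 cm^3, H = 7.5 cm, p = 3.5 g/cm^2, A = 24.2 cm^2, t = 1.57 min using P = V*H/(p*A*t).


Formula: Permeability Number P = (V * H) / (p * A * t)
Numerator: V * H = 1584 * 7.5 = 11880.0
Denominator: p * A * t = 3.5 * 24.2 * 1.57 = 132.979
P = 11880.0 / 132.979 = 89.3374


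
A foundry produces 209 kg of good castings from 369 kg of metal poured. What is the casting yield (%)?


Formula: Casting Yield = (W_good / W_total) * 100
Yield = (209 kg / 369 kg) * 100 = 56.6396%

Answer: 56.6396%


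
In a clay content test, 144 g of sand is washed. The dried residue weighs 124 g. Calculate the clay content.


Formula: Clay% = (W_total - W_washed) / W_total * 100
Clay mass = 144 - 124 = 20 g
Clay% = 20 / 144 * 100 = 13.8889%

Answer: 13.8889%


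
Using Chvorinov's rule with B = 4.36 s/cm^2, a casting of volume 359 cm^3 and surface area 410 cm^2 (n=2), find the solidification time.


Formula: t_s = B * (V/A)^n  (Chvorinov's rule, n=2)
Modulus M = V/A = 359/410 = 0.875610 cm
M^2 = 0.875610^2 = 0.766693 cm^2
t_s = 4.36 * 0.766693 = 3.3428 s

Answer: 3.3428 s


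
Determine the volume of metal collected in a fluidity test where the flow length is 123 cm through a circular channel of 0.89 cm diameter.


Formula: V = pi * (d/2)^2 * L  (cylinder volume)
Radius = 0.89/2 = 0.445 cm
V = pi * 0.445^2 * 123 = 76.5200 cm^3

Final answer: 76.5200 cm^3


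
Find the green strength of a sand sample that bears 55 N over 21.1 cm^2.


Formula: Compressive Strength = Force / Area
Strength = 55 N / 21.1 cm^2 = 2.6066 N/cm^2


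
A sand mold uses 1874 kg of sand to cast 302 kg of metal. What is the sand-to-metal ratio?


Formula: Sand-to-Metal Ratio = W_sand / W_metal
Ratio = 1874 kg / 302 kg = 6.2053


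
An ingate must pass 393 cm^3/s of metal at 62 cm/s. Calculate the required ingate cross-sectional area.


Formula: A_ingate = Q / v  (continuity equation)
A = 393 cm^3/s / 62 cm/s = 6.3387 cm^2

6.3387 cm^2


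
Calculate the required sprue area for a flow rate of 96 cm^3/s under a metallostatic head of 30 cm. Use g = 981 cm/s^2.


Formula: v = sqrt(2*g*h), A = Q/v
Velocity: v = sqrt(2 * 981 * 30) = sqrt(58860) = 242.6108 cm/s
Sprue area: A = Q / v = 96 / 242.6108 = 0.3957 cm^2

0.3957 cm^2


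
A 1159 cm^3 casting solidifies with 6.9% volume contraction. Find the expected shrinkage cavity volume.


Formula: V_shrink = V_casting * shrinkage_pct / 100
V_shrink = 1159 cm^3 * 6.9 / 100 = 79.9710 cm^3

Final answer: 79.9710 cm^3


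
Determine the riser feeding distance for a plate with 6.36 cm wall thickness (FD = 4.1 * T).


Formula: FD = 4.1 * T  (riser feeding-distance rule)
FD = 4.1 * 6.36 cm = 26.0760 cm

Final answer: 26.0760 cm


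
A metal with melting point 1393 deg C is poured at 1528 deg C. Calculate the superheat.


Formula: Superheat = T_pour - T_melt
Superheat = 1528 - 1393 = 135 deg C

135 deg C


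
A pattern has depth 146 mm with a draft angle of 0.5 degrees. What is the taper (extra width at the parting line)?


Formula: taper = depth * tan(draft_angle)
tan(0.5 deg) = 0.0087269
taper = 146 mm * 0.0087269 = 1.2741 mm


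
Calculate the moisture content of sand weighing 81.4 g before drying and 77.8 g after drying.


Formula: MC = (W_wet - W_dry) / W_wet * 100
Water mass = 81.4 - 77.8 = 3.6 g
MC = 3.6 / 81.4 * 100 = 4.4226%

Answer: 4.4226%


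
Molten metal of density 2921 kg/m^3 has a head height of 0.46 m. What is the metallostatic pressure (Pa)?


Formula: P = rho * g * h
rho * g = 2921 * 9.81 = 28655.01 N/m^3
P = 28655.01 * 0.46 = 13181.3046 Pa

Final answer: 13181.3046 Pa


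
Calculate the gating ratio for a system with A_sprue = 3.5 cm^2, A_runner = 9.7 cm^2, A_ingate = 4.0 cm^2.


Sprue:Runner:Ingate = 1 : 9.7/3.5 : 4.0/3.5 = 1:2.77:1.14

Answer: 1:2.77:1.14


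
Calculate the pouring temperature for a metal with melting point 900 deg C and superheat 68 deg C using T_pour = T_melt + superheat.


Formula: T_pour = T_melt + Superheat
T_pour = 900 + 68 = 968 deg C


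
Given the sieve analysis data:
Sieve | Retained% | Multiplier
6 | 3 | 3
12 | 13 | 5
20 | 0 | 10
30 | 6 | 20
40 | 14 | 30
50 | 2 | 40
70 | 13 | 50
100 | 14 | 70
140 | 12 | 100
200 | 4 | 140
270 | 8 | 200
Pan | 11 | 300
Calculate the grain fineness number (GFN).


Formula: GFN = sum(pct * multiplier) / sum(pct)
sum(pct * multiplier) = 8984
sum(pct) = 100
GFN = 8984 / 100 = 89.84

Final answer: 89.84


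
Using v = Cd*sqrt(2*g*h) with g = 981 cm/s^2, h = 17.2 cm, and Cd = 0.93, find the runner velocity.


Formula: v = Cd * sqrt(2 * g * h)  (Torricelli with discharge coefficient)
2*g*h = 2 * 981 * 17.2 = 33746.4 cm^2/s^2
sqrt(33746.4) = 183.70193 cm/s
v = 0.93 * 183.70193 = 170.8428 cm/s

Answer: 170.8428 cm/s


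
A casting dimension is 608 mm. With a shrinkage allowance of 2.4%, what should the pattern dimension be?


Formula: L_pattern = L_casting * (1 + shrinkage_rate/100)
Shrinkage factor = 1 + 2.4/100 = 1.024
L_pattern = 608 mm * 1.024 = 622.5920 mm

Answer: 622.5920 mm


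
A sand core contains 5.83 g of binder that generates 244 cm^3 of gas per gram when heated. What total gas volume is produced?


Formula: V_gas = W_binder * gas_evolution_rate
V = 5.83 g * 244 cm^3/g = 1422.5200 cm^3

Answer: 1422.5200 cm^3


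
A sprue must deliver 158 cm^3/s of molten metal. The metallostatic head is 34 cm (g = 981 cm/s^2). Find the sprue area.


Formula: v = sqrt(2*g*h), A = Q/v
Velocity: v = sqrt(2 * 981 * 34) = sqrt(66708) = 258.2789 cm/s
Sprue area: A = Q / v = 158 / 258.2789 = 0.6117 cm^2

Final answer: 0.6117 cm^2


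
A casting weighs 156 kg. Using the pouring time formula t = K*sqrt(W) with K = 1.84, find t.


Formula: t = K * sqrt(W)
sqrt(W) = sqrt(156) = 12.49000
t = 1.84 * 12.49000 = 22.9816 s

Answer: 22.9816 s


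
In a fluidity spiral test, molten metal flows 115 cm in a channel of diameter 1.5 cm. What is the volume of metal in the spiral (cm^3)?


Formula: V = pi * (d/2)^2 * L  (cylinder volume)
Radius = 1.5/2 = 0.75 cm
V = pi * 0.75^2 * 115 = 203.2218 cm^3

Answer: 203.2218 cm^3


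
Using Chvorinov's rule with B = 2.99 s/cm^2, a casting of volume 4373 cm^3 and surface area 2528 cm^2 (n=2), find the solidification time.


Formula: t_s = B * (V/A)^n  (Chvorinov's rule, n=2)
Modulus M = V/A = 4373/2528 = 1.729826 cm
M^2 = 1.729826^2 = 2.992298 cm^2
t_s = 2.99 * 2.992298 = 8.9470 s

8.9470 s


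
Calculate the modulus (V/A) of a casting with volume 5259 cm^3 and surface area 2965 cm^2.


Formula: Casting Modulus M = V / A
M = 5259 cm^3 / 2965 cm^2 = 1.7737 cm

Final answer: 1.7737 cm


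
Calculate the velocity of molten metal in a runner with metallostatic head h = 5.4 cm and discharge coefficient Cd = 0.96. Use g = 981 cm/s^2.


Formula: v = Cd * sqrt(2 * g * h)  (Torricelli with discharge coefficient)
2*g*h = 2 * 981 * 5.4 = 10594.8 cm^2/s^2
sqrt(10594.8) = 102.93104 cm/s
v = 0.96 * 102.93104 = 98.8138 cm/s

Final answer: 98.8138 cm/s


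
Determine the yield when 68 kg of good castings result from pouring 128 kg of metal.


Formula: Casting Yield = (W_good / W_total) * 100
Yield = (68 kg / 128 kg) * 100 = 53.1250%

Answer: 53.1250%


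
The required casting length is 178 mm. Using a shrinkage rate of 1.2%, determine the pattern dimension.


Formula: L_pattern = L_casting * (1 + shrinkage_rate/100)
Shrinkage factor = 1 + 1.2/100 = 1.012
L_pattern = 178 mm * 1.012 = 180.1360 mm

Answer: 180.1360 mm


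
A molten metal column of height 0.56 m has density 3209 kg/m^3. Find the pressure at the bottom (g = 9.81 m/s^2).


Formula: P = rho * g * h
rho * g = 3209 * 9.81 = 31480.29 N/m^3
P = 31480.29 * 0.56 = 17628.9624 Pa


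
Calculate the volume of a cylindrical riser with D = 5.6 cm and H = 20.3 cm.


Formula: V = pi * (D/2)^2 * H  (cylinder volume)
Radius = D/2 = 5.6/2 = 2.8 cm
V = pi * 2.8^2 * 20.3 = 499.9908 cm^3


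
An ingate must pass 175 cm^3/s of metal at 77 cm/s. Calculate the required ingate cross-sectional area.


Formula: A_ingate = Q / v  (continuity equation)
A = 175 cm^3/s / 77 cm/s = 2.2727 cm^2

Final answer: 2.2727 cm^2


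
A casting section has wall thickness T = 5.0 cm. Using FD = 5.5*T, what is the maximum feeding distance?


Formula: FD = 5.5 * T  (riser feeding-distance rule)
FD = 5.5 * 5.0 cm = 27.5000 cm

Answer: 27.5000 cm


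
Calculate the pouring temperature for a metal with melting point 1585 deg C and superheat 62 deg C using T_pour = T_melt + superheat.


Formula: T_pour = T_melt + Superheat
T_pour = 1585 + 62 = 1647 deg C

Final answer: 1647 deg C


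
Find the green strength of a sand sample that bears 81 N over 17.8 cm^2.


Formula: Compressive Strength = Force / Area
Strength = 81 N / 17.8 cm^2 = 4.5506 N/cm^2

Answer: 4.5506 N/cm^2


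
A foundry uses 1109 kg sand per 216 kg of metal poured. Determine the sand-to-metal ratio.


Formula: Sand-to-Metal Ratio = W_sand / W_metal
Ratio = 1109 kg / 216 kg = 5.1343

5.1343


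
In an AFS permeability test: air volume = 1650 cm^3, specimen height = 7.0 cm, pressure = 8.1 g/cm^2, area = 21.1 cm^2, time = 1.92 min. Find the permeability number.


Formula: Permeability Number P = (V * H) / (p * A * t)
Numerator: V * H = 1650 * 7.0 = 11550.0
Denominator: p * A * t = 8.1 * 21.1 * 1.92 = 328.1472
P = 11550.0 / 328.1472 = 35.1976

35.1976


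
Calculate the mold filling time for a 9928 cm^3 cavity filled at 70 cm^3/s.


Formula: t_fill = V_mold / Q_flow
t = 9928 cm^3 / 70 cm^3/s = 141.8286 s


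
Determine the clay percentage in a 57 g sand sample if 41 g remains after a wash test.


Formula: Clay% = (W_total - W_washed) / W_total * 100
Clay mass = 57 - 41 = 16 g
Clay% = 16 / 57 * 100 = 28.0702%

Final answer: 28.0702%


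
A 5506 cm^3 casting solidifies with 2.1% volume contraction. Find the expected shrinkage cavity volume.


Formula: V_shrink = V_casting * shrinkage_pct / 100
V_shrink = 5506 cm^3 * 2.1 / 100 = 115.6260 cm^3

Final answer: 115.6260 cm^3


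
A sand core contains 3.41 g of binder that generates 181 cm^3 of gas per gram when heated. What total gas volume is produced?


Formula: V_gas = W_binder * gas_evolution_rate
V = 3.41 g * 181 cm^3/g = 617.2100 cm^3

617.2100 cm^3


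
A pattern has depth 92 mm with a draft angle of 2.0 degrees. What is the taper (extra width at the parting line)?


Formula: taper = depth * tan(draft_angle)
tan(2.0 deg) = 0.0349208
taper = 92 mm * 0.0349208 = 3.2127 mm

Answer: 3.2127 mm


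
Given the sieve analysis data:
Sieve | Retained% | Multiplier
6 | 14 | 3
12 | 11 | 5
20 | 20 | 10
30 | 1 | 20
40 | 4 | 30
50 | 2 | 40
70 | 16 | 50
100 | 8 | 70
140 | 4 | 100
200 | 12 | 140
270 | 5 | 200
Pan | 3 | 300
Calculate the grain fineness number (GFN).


Formula: GFN = sum(pct * multiplier) / sum(pct)
sum(pct * multiplier) = 5857
sum(pct) = 100
GFN = 5857 / 100 = 58.57


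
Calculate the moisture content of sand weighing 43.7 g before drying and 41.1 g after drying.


Formula: MC = (W_wet - W_dry) / W_wet * 100
Water mass = 43.7 - 41.1 = 2.6 g
MC = 2.6 / 43.7 * 100 = 5.9497%

Answer: 5.9497%


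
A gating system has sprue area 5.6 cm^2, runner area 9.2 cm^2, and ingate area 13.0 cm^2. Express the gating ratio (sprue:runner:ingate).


Sprue:Runner:Ingate = 1 : 9.2/5.6 : 13.0/5.6 = 1:1.64:2.32

Final answer: 1:1.64:2.32


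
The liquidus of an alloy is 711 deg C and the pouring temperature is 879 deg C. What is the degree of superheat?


Formula: Superheat = T_pour - T_melt
Superheat = 879 - 711 = 168 deg C

Final answer: 168 deg C


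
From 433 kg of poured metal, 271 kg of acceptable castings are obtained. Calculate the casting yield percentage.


Formula: Casting Yield = (W_good / W_total) * 100
Yield = (271 kg / 433 kg) * 100 = 62.5866%

Final answer: 62.5866%


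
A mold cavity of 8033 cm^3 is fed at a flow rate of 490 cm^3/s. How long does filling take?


Formula: t_fill = V_mold / Q_flow
t = 8033 cm^3 / 490 cm^3/s = 16.3939 s

16.3939 s


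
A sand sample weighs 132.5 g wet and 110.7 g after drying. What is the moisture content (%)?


Formula: MC = (W_wet - W_dry) / W_wet * 100
Water mass = 132.5 - 110.7 = 21.8 g
MC = 21.8 / 132.5 * 100 = 16.4528%

Final answer: 16.4528%


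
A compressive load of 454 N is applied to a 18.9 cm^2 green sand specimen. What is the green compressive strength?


Formula: Compressive Strength = Force / Area
Strength = 454 N / 18.9 cm^2 = 24.0212 N/cm^2
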